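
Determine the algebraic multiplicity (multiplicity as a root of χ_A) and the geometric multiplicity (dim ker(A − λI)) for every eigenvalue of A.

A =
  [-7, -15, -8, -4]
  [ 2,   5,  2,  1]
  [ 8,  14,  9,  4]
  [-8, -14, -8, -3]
λ = 1: alg = 4, geom = 2

Step 1 — factor the characteristic polynomial to read off the algebraic multiplicities:
  χ_A(x) = (x - 1)^4

Step 2 — compute geometric multiplicities via the rank-nullity identity g(λ) = n − rank(A − λI):
  rank(A − (1)·I) = 2, so dim ker(A − (1)·I) = n − 2 = 2

Summary:
  λ = 1: algebraic multiplicity = 4, geometric multiplicity = 2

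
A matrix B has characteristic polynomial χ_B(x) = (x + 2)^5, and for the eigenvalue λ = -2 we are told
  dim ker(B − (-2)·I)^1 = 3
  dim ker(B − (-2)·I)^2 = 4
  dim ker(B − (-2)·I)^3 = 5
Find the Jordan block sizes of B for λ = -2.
Block sizes for λ = -2: [3, 1, 1]

From the dimensions of kernels of powers, the number of Jordan blocks of size at least j is d_j − d_{j−1} where d_j = dim ker(N^j) (with d_0 = 0). Computing the differences gives [3, 1, 1].
The number of blocks of size exactly k is (#blocks of size ≥ k) − (#blocks of size ≥ k + 1), so the partition is: 2 block(s) of size 1, 1 block(s) of size 3.
In nonincreasing order the block sizes are [3, 1, 1].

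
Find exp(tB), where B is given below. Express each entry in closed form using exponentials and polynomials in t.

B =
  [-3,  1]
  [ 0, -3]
e^{tB} =
  [exp(-3*t), t*exp(-3*t)]
  [0, exp(-3*t)]

Strategy: write B = P · J · P⁻¹ where J is a Jordan canonical form, so e^{tB} = P · e^{tJ} · P⁻¹, and e^{tJ} can be computed block-by-block.

B has Jordan form
J =
  [-3,  1]
  [ 0, -3]
(up to reordering of blocks).

Per-block formulas:
  For a 2×2 Jordan block J_2(-3): exp(t · J_2(-3)) = e^(-3t)·(I + t·N), where N is the 2×2 nilpotent shift.

After assembling e^{tJ} and conjugating by P, we get:

e^{tB} =
  [exp(-3*t), t*exp(-3*t)]
  [0, exp(-3*t)]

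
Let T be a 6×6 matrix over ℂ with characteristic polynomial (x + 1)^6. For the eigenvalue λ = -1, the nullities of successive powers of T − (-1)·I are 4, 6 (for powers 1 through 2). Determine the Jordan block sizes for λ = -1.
Block sizes for λ = -1: [2, 2, 1, 1]

From the dimensions of kernels of powers, the number of Jordan blocks of size at least j is d_j − d_{j−1} where d_j = dim ker(N^j) (with d_0 = 0). Computing the differences gives [4, 2].
The number of blocks of size exactly k is (#blocks of size ≥ k) − (#blocks of size ≥ k + 1), so the partition is: 2 block(s) of size 1, 2 block(s) of size 2.
In nonincreasing order the block sizes are [2, 2, 1, 1].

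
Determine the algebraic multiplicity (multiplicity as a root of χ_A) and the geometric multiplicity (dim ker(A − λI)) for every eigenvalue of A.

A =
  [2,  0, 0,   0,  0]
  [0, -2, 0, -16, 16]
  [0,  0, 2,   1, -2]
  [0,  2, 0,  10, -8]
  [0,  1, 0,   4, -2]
λ = 2: alg = 5, geom = 3

Step 1 — factor the characteristic polynomial to read off the algebraic multiplicities:
  χ_A(x) = (x - 2)^5

Step 2 — compute geometric multiplicities via the rank-nullity identity g(λ) = n − rank(A − λI):
  rank(A − (2)·I) = 2, so dim ker(A − (2)·I) = n − 2 = 3

Summary:
  λ = 2: algebraic multiplicity = 5, geometric multiplicity = 3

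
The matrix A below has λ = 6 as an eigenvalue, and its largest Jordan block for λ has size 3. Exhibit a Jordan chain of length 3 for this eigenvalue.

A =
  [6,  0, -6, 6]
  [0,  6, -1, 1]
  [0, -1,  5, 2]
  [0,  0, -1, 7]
A Jordan chain for λ = 6 of length 3:
v_1 = (6, 1, 1, 1)ᵀ
v_2 = (0, 0, -1, 0)ᵀ
v_3 = (0, 1, 0, 0)ᵀ

Let N = A − (6)·I. We want v_3 with N^3 v_3 = 0 but N^2 v_3 ≠ 0; then v_{j-1} := N · v_j for j = 3, …, 2.

Pick v_3 = (0, 1, 0, 0)ᵀ.
Then v_2 = N · v_3 = (0, 0, -1, 0)ᵀ.
Then v_1 = N · v_2 = (6, 1, 1, 1)ᵀ.

Sanity check: (A − (6)·I) v_1 = (0, 0, 0, 0)ᵀ = 0. ✓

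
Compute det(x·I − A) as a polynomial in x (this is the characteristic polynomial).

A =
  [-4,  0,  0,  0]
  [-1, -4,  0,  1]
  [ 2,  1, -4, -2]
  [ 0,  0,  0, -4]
x^4 + 16*x^3 + 96*x^2 + 256*x + 256

Expanding det(x·I − A) (e.g. by cofactor expansion or by noting that A is similar to its Jordan form J, which has the same characteristic polynomial as A) gives
  χ_A(x) = x^4 + 16*x^3 + 96*x^2 + 256*x + 256
which factors as (x + 4)^4. The eigenvalues (with algebraic multiplicities) are λ = -4 with multiplicity 4.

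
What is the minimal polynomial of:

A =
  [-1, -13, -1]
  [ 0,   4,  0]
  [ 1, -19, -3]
x^3 - 12*x - 16

The characteristic polynomial is χ_A(x) = (x - 4)*(x + 2)^2, so the eigenvalues are known. The minimal polynomial is
  m_A(x) = Π_λ (x − λ)^{k_λ}
where k_λ is the size of the *largest* Jordan block for λ (equivalently, the smallest k with (A − λI)^k v = 0 for every generalised eigenvector v of λ).

  λ = -2: largest Jordan block has size 2, contributing (x + 2)^2
  λ = 4: largest Jordan block has size 1, contributing (x − 4)

So m_A(x) = (x - 4)*(x + 2)^2 = x^3 - 12*x - 16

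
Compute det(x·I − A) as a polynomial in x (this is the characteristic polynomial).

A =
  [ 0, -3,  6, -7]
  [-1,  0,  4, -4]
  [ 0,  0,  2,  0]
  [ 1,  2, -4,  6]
x^4 - 8*x^3 + 24*x^2 - 32*x + 16

Expanding det(x·I − A) (e.g. by cofactor expansion or by noting that A is similar to its Jordan form J, which has the same characteristic polynomial as A) gives
  χ_A(x) = x^4 - 8*x^3 + 24*x^2 - 32*x + 16
which factors as (x - 2)^4. The eigenvalues (with algebraic multiplicities) are λ = 2 with multiplicity 4.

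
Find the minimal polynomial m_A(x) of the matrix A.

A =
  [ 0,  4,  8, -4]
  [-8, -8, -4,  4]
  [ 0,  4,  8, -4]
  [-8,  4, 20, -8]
x^2 + 4*x

The characteristic polynomial is χ_A(x) = x^2*(x + 4)^2, so the eigenvalues are known. The minimal polynomial is
  m_A(x) = Π_λ (x − λ)^{k_λ}
where k_λ is the size of the *largest* Jordan block for λ (equivalently, the smallest k with (A − λI)^k v = 0 for every generalised eigenvector v of λ).

  λ = -4: largest Jordan block has size 1, contributing (x + 4)
  λ = 0: largest Jordan block has size 1, contributing (x − 0)

So m_A(x) = x*(x + 4) = x^2 + 4*x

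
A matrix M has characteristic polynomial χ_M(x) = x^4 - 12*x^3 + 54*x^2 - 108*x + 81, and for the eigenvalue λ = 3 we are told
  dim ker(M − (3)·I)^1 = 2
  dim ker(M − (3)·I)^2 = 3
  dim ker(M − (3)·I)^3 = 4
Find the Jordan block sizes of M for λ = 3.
Block sizes for λ = 3: [3, 1]

From the dimensions of kernels of powers, the number of Jordan blocks of size at least j is d_j − d_{j−1} where d_j = dim ker(N^j) (with d_0 = 0). Computing the differences gives [2, 1, 1].
The number of blocks of size exactly k is (#blocks of size ≥ k) − (#blocks of size ≥ k + 1), so the partition is: 1 block(s) of size 1, 1 block(s) of size 3.
In nonincreasing order the block sizes are [3, 1].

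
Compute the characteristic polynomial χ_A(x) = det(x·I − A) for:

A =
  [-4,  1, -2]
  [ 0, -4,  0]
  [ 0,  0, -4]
x^3 + 12*x^2 + 48*x + 64

Expanding det(x·I − A) (e.g. by cofactor expansion or by noting that A is similar to its Jordan form J, which has the same characteristic polynomial as A) gives
  χ_A(x) = x^3 + 12*x^2 + 48*x + 64
which factors as (x + 4)^3. The eigenvalues (with algebraic multiplicities) are λ = -4 with multiplicity 3.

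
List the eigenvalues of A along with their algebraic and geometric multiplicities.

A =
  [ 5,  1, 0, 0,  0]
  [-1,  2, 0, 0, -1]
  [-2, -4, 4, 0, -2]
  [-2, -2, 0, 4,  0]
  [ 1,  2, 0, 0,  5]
λ = 4: alg = 5, geom = 3

Step 1 — factor the characteristic polynomial to read off the algebraic multiplicities:
  χ_A(x) = (x - 4)^5

Step 2 — compute geometric multiplicities via the rank-nullity identity g(λ) = n − rank(A − λI):
  rank(A − (4)·I) = 2, so dim ker(A − (4)·I) = n − 2 = 3

Summary:
  λ = 4: algebraic multiplicity = 5, geometric multiplicity = 3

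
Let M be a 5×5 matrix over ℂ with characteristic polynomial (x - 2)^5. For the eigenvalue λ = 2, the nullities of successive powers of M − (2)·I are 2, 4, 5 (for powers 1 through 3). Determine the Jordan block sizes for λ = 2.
Block sizes for λ = 2: [3, 2]

From the dimensions of kernels of powers, the number of Jordan blocks of size at least j is d_j − d_{j−1} where d_j = dim ker(N^j) (with d_0 = 0). Computing the differences gives [2, 2, 1].
The number of blocks of size exactly k is (#blocks of size ≥ k) − (#blocks of size ≥ k + 1), so the partition is: 1 block(s) of size 2, 1 block(s) of size 3.
In nonincreasing order the block sizes are [3, 2].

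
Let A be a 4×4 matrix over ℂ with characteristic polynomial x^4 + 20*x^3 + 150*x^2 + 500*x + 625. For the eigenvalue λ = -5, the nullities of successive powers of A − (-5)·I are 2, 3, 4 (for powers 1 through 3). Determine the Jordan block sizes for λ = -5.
Block sizes for λ = -5: [3, 1]

From the dimensions of kernels of powers, the number of Jordan blocks of size at least j is d_j − d_{j−1} where d_j = dim ker(N^j) (with d_0 = 0). Computing the differences gives [2, 1, 1].
The number of blocks of size exactly k is (#blocks of size ≥ k) − (#blocks of size ≥ k + 1), so the partition is: 1 block(s) of size 1, 1 block(s) of size 3.
In nonincreasing order the block sizes are [3, 1].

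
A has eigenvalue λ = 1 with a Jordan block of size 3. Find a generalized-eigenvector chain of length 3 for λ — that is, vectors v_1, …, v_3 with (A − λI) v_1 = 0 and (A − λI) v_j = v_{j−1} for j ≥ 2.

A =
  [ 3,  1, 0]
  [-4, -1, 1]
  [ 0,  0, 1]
A Jordan chain for λ = 1 of length 3:
v_1 = (1, -2, 0)ᵀ
v_2 = (0, 1, 0)ᵀ
v_3 = (0, 0, 1)ᵀ

Let N = A − (1)·I. We want v_3 with N^3 v_3 = 0 but N^2 v_3 ≠ 0; then v_{j-1} := N · v_j for j = 3, …, 2.

Pick v_3 = (0, 0, 1)ᵀ.
Then v_2 = N · v_3 = (0, 1, 0)ᵀ.
Then v_1 = N · v_2 = (1, -2, 0)ᵀ.

Sanity check: (A − (1)·I) v_1 = (0, 0, 0)ᵀ = 0. ✓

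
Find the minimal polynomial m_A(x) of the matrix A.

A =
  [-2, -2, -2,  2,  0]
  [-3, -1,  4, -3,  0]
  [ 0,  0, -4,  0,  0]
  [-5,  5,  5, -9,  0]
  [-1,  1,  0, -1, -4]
x^3 + 12*x^2 + 48*x + 64

The characteristic polynomial is χ_A(x) = (x + 4)^5, so the eigenvalues are known. The minimal polynomial is
  m_A(x) = Π_λ (x − λ)^{k_λ}
where k_λ is the size of the *largest* Jordan block for λ (equivalently, the smallest k with (A − λI)^k v = 0 for every generalised eigenvector v of λ).

  λ = -4: largest Jordan block has size 3, contributing (x + 4)^3

So m_A(x) = (x + 4)^3 = x^3 + 12*x^2 + 48*x + 64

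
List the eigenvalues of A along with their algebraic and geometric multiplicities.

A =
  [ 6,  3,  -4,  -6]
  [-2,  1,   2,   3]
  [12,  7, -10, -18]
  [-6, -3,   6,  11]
λ = 2: alg = 4, geom = 2

Step 1 — factor the characteristic polynomial to read off the algebraic multiplicities:
  χ_A(x) = (x - 2)^4

Step 2 — compute geometric multiplicities via the rank-nullity identity g(λ) = n − rank(A − λI):
  rank(A − (2)·I) = 2, so dim ker(A − (2)·I) = n − 2 = 2

Summary:
  λ = 2: algebraic multiplicity = 4, geometric multiplicity = 2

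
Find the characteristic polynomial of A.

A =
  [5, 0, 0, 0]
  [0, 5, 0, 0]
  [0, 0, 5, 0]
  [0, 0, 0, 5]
x^4 - 20*x^3 + 150*x^2 - 500*x + 625

Expanding det(x·I − A) (e.g. by cofactor expansion or by noting that A is similar to its Jordan form J, which has the same characteristic polynomial as A) gives
  χ_A(x) = x^4 - 20*x^3 + 150*x^2 - 500*x + 625
which factors as (x - 5)^4. The eigenvalues (with algebraic multiplicities) are λ = 5 with multiplicity 4.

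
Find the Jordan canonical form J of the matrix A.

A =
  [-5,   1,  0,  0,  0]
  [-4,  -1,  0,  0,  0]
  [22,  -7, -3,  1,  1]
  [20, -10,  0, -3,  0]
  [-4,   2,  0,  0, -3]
J_2(-3) ⊕ J_2(-3) ⊕ J_1(-3)

The characteristic polynomial is
  det(x·I − A) = x^5 + 15*x^4 + 90*x^3 + 270*x^2 + 405*x + 243 = (x + 3)^5

Eigenvalues and multiplicities (the geometric multiplicity of λ is n − rank(A − λI), which equals the number of Jordan blocks for λ):
  λ = -3: algebraic multiplicity = 5, geometric multiplicity = 3

Determining the block sizes for each eigenvalue:
  λ = -3: with am = 5 and gm = 3, the partition is not yet determined (e.g. several partitions of 5 into 3 parts exist). Let N = A − (-3)·I. Computing rank(N^1) = 2, rank(N^2) = 0; the number of blocks of size ≥ j is rank(N^{j−1}) − rank(N^j), giving [3, 2]. So we have 2 block(s) of size 2, 1 block(s) of size 1 → block sizes [2, 2, 1]

Assembling the blocks gives a Jordan form
J =
  [-3,  1,  0,  0,  0]
  [ 0, -3,  0,  0,  0]
  [ 0,  0, -3,  1,  0]
  [ 0,  0,  0, -3,  0]
  [ 0,  0,  0,  0, -3]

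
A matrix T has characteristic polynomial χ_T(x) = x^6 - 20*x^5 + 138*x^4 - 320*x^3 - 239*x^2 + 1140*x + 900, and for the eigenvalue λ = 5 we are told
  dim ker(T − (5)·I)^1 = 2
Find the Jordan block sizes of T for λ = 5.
Block sizes for λ = 5: [1, 1]

From the dimensions of kernels of powers, the number of Jordan blocks of size at least j is d_j − d_{j−1} where d_j = dim ker(N^j) (with d_0 = 0). Computing the differences gives [2].
The number of blocks of size exactly k is (#blocks of size ≥ k) − (#blocks of size ≥ k + 1), so the partition is: 2 block(s) of size 1.
In nonincreasing order the block sizes are [1, 1].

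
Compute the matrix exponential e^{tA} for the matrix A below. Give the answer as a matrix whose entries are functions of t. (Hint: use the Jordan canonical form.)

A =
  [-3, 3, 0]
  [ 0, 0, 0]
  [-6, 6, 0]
e^{tA} =
  [exp(-3*t), 1 - exp(-3*t), 0]
  [0, 1, 0]
  [-2 + 2*exp(-3*t), 2 - 2*exp(-3*t), 1]

Strategy: write A = P · J · P⁻¹ where J is a Jordan canonical form, so e^{tA} = P · e^{tJ} · P⁻¹, and e^{tJ} can be computed block-by-block.

A has Jordan form
J =
  [-3, 0, 0]
  [ 0, 0, 0]
  [ 0, 0, 0]
(up to reordering of blocks).

Per-block formulas:
  For a 1×1 block at λ = -3: exp(t · [-3]) = [e^(-3t)].
  For a 1×1 block at λ = 0: exp(t · [0]) = [e^(0t)].

After assembling e^{tJ} and conjugating by P, we get:

e^{tA} =
  [exp(-3*t), 1 - exp(-3*t), 0]
  [0, 1, 0]
  [-2 + 2*exp(-3*t), 2 - 2*exp(-3*t), 1]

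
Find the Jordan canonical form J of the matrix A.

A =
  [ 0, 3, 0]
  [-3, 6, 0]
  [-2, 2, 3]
J_2(3) ⊕ J_1(3)

The characteristic polynomial is
  det(x·I − A) = x^3 - 9*x^2 + 27*x - 27 = (x - 3)^3

Eigenvalues and multiplicities (the geometric multiplicity of λ is n − rank(A − λI), which equals the number of Jordan blocks for λ):
  λ = 3: algebraic multiplicity = 3, geometric multiplicity = 2

Determining the block sizes for each eigenvalue:
  λ = 3: 2 blocks summing to 3 forces exactly one block of size 2 and the rest size 1 → block sizes [2, 1]

Assembling the blocks gives a Jordan form
J =
  [3, 1, 0]
  [0, 3, 0]
  [0, 0, 3]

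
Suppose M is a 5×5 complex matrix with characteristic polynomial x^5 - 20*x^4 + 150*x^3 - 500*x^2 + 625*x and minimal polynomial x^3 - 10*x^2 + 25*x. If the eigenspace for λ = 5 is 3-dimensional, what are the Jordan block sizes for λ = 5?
Block sizes for λ = 5: [2, 1, 1]

Step 1 — from the characteristic polynomial, algebraic multiplicity of λ = 5 is 4. From dim ker(M − (5)·I) = 3, there are exactly 3 Jordan blocks for λ = 5.
Step 2 — from the minimal polynomial, the factor (x − 5)^2 tells us the largest block for λ = 5 has size 2.
Step 3 — with total size 4, 3 blocks, and largest block 2, the block sizes (in nonincreasing order) are [2, 1, 1].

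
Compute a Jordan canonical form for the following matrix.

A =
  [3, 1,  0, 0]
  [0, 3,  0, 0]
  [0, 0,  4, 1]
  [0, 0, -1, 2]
J_2(3) ⊕ J_2(3)

The characteristic polynomial is
  det(x·I − A) = x^4 - 12*x^3 + 54*x^2 - 108*x + 81 = (x - 3)^4

Eigenvalues and multiplicities (the geometric multiplicity of λ is n − rank(A − λI), which equals the number of Jordan blocks for λ):
  λ = 3: algebraic multiplicity = 4, geometric multiplicity = 2

Determining the block sizes for each eigenvalue:
  λ = 3: with am = 4 and gm = 2, the partition is not yet determined (e.g. several partitions of 4 into 2 parts exist). Let N = A − (3)·I. Computing rank(N^1) = 2, rank(N^2) = 0; the number of blocks of size ≥ j is rank(N^{j−1}) − rank(N^j), giving [2, 2]. So we have 2 block(s) of size 2 → block sizes [2, 2]

Assembling the blocks gives a Jordan form
J =
  [3, 1, 0, 0]
  [0, 3, 0, 0]
  [0, 0, 3, 1]
  [0, 0, 0, 3]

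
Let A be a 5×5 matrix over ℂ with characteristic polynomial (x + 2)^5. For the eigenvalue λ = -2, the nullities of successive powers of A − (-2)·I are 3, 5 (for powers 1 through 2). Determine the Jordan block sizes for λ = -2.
Block sizes for λ = -2: [2, 2, 1]

From the dimensions of kernels of powers, the number of Jordan blocks of size at least j is d_j − d_{j−1} where d_j = dim ker(N^j) (with d_0 = 0). Computing the differences gives [3, 2].
The number of blocks of size exactly k is (#blocks of size ≥ k) − (#blocks of size ≥ k + 1), so the partition is: 1 block(s) of size 1, 2 block(s) of size 2.
In nonincreasing order the block sizes are [2, 2, 1].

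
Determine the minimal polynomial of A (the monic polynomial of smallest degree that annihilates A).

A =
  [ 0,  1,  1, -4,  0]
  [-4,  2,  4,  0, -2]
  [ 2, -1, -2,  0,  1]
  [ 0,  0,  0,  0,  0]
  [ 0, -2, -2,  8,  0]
x^3

The characteristic polynomial is χ_A(x) = x^5, so the eigenvalues are known. The minimal polynomial is
  m_A(x) = Π_λ (x − λ)^{k_λ}
where k_λ is the size of the *largest* Jordan block for λ (equivalently, the smallest k with (A − λI)^k v = 0 for every generalised eigenvector v of λ).

  λ = 0: largest Jordan block has size 3, contributing (x − 0)^3

So m_A(x) = x^3 = x^3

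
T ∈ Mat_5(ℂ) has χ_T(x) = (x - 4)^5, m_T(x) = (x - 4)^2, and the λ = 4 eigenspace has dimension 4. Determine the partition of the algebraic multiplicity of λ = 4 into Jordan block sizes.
Block sizes for λ = 4: [2, 1, 1, 1]

Step 1 — from the characteristic polynomial, algebraic multiplicity of λ = 4 is 5. From dim ker(T − (4)·I) = 4, there are exactly 4 Jordan blocks for λ = 4.
Step 2 — from the minimal polynomial, the factor (x − 4)^2 tells us the largest block for λ = 4 has size 2.
Step 3 — with total size 5, 4 blocks, and largest block 2, the block sizes (in nonincreasing order) are [2, 1, 1, 1].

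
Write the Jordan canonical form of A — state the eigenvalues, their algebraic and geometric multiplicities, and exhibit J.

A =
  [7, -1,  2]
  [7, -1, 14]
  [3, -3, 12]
J_2(6) ⊕ J_1(6)

The characteristic polynomial is
  det(x·I − A) = x^3 - 18*x^2 + 108*x - 216 = (x - 6)^3

Eigenvalues and multiplicities (the geometric multiplicity of λ is n − rank(A − λI), which equals the number of Jordan blocks for λ):
  λ = 6: algebraic multiplicity = 3, geometric multiplicity = 2

Determining the block sizes for each eigenvalue:
  λ = 6: 2 blocks summing to 3 forces exactly one block of size 2 and the rest size 1 → block sizes [2, 1]

Assembling the blocks gives a Jordan form
J =
  [6, 1, 0]
  [0, 6, 0]
  [0, 0, 6]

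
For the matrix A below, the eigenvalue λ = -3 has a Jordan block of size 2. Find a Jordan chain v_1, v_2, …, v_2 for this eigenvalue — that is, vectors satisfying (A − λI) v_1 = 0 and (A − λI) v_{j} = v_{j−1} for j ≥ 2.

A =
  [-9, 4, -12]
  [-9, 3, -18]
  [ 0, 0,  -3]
A Jordan chain for λ = -3 of length 2:
v_1 = (-6, -9, 0)ᵀ
v_2 = (1, 0, 0)ᵀ

Let N = A − (-3)·I. We want v_2 with N^2 v_2 = 0 but N^1 v_2 ≠ 0; then v_{j-1} := N · v_j for j = 2, …, 2.

Pick v_2 = (1, 0, 0)ᵀ.
Then v_1 = N · v_2 = (-6, -9, 0)ᵀ.

Sanity check: (A − (-3)·I) v_1 = (0, 0, 0)ᵀ = 0. ✓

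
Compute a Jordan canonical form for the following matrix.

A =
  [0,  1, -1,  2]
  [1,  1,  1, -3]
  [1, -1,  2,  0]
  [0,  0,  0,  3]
J_3(1) ⊕ J_1(3)

The characteristic polynomial is
  det(x·I − A) = x^4 - 6*x^3 + 12*x^2 - 10*x + 3 = (x - 3)*(x - 1)^3

Eigenvalues and multiplicities (the geometric multiplicity of λ is n − rank(A − λI), which equals the number of Jordan blocks for λ):
  λ = 1: algebraic multiplicity = 3, geometric multiplicity = 1
  λ = 3: algebraic multiplicity = 1, geometric multiplicity = 1

Determining the block sizes for each eigenvalue:
  λ = 1: one block (gm = 1), so the single block has size am = 3 → block sizes [3]
  λ = 3: one block (gm = 1), so the single block has size am = 1 → block sizes [1]

Assembling the blocks gives a Jordan form
J =
  [1, 1, 0, 0]
  [0, 1, 1, 0]
  [0, 0, 1, 0]
  [0, 0, 0, 3]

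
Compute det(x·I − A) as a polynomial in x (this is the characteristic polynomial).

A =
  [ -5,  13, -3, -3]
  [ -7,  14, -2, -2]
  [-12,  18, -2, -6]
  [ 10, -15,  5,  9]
x^4 - 16*x^3 + 96*x^2 - 256*x + 256

Expanding det(x·I − A) (e.g. by cofactor expansion or by noting that A is similar to its Jordan form J, which has the same characteristic polynomial as A) gives
  χ_A(x) = x^4 - 16*x^3 + 96*x^2 - 256*x + 256
which factors as (x - 4)^4. The eigenvalues (with algebraic multiplicities) are λ = 4 with multiplicity 4.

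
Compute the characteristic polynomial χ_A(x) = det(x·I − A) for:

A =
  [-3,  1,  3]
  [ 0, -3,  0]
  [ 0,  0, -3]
x^3 + 9*x^2 + 27*x + 27

Expanding det(x·I − A) (e.g. by cofactor expansion or by noting that A is similar to its Jordan form J, which has the same characteristic polynomial as A) gives
  χ_A(x) = x^3 + 9*x^2 + 27*x + 27
which factors as (x + 3)^3. The eigenvalues (with algebraic multiplicities) are λ = -3 with multiplicity 3.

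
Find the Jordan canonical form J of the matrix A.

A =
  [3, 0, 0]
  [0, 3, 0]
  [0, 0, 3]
J_1(3) ⊕ J_1(3) ⊕ J_1(3)

The characteristic polynomial is
  det(x·I − A) = x^3 - 9*x^2 + 27*x - 27 = (x - 3)^3

Eigenvalues and multiplicities (the geometric multiplicity of λ is n − rank(A − λI), which equals the number of Jordan blocks for λ):
  λ = 3: algebraic multiplicity = 3, geometric multiplicity = 3

Determining the block sizes for each eigenvalue:
  λ = 3: gm = am = 3, so every block has size 1 → block sizes [1, 1, 1]

Assembling the blocks gives a Jordan form
J =
  [3, 0, 0]
  [0, 3, 0]
  [0, 0, 3]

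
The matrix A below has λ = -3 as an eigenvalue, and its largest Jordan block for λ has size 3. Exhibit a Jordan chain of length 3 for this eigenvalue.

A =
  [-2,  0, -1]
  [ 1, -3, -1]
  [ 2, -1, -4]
A Jordan chain for λ = -3 of length 3:
v_1 = (-1, -1, -1)ᵀ
v_2 = (1, 1, 2)ᵀ
v_3 = (1, 0, 0)ᵀ

Let N = A − (-3)·I. We want v_3 with N^3 v_3 = 0 but N^2 v_3 ≠ 0; then v_{j-1} := N · v_j for j = 3, …, 2.

Pick v_3 = (1, 0, 0)ᵀ.
Then v_2 = N · v_3 = (1, 1, 2)ᵀ.
Then v_1 = N · v_2 = (-1, -1, -1)ᵀ.

Sanity check: (A − (-3)·I) v_1 = (0, 0, 0)ᵀ = 0. ✓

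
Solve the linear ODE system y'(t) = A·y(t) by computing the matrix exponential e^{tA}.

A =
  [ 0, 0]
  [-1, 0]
e^{tA} =
  [1, 0]
  [-t, 1]

Strategy: write A = P · J · P⁻¹ where J is a Jordan canonical form, so e^{tA} = P · e^{tJ} · P⁻¹, and e^{tJ} can be computed block-by-block.

A has Jordan form
J =
  [0, 1]
  [0, 0]
(up to reordering of blocks).

Per-block formulas:
  For a 2×2 Jordan block J_2(0): exp(t · J_2(0)) = e^(0t)·(I + t·N), where N is the 2×2 nilpotent shift.

After assembling e^{tJ} and conjugating by P, we get:

e^{tA} =
  [1, 0]
  [-t, 1]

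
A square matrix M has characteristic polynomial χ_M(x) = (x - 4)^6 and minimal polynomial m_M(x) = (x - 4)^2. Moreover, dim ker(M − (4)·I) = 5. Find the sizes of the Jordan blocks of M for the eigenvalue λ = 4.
Block sizes for λ = 4: [2, 1, 1, 1, 1]

Step 1 — from the characteristic polynomial, algebraic multiplicity of λ = 4 is 6. From dim ker(M − (4)·I) = 5, there are exactly 5 Jordan blocks for λ = 4.
Step 2 — from the minimal polynomial, the factor (x − 4)^2 tells us the largest block for λ = 4 has size 2.
Step 3 — with total size 6, 5 blocks, and largest block 2, the block sizes (in nonincreasing order) are [2, 1, 1, 1, 1].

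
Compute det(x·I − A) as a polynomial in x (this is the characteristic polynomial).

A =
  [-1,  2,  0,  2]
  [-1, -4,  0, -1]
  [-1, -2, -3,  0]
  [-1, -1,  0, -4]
x^4 + 12*x^3 + 54*x^2 + 108*x + 81

Expanding det(x·I − A) (e.g. by cofactor expansion or by noting that A is similar to its Jordan form J, which has the same characteristic polynomial as A) gives
  χ_A(x) = x^4 + 12*x^3 + 54*x^2 + 108*x + 81
which factors as (x + 3)^4. The eigenvalues (with algebraic multiplicities) are λ = -3 with multiplicity 4.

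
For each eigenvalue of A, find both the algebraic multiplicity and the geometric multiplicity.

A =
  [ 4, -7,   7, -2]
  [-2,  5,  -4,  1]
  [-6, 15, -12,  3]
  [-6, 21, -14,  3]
λ = 0: alg = 4, geom = 2

Step 1 — factor the characteristic polynomial to read off the algebraic multiplicities:
  χ_A(x) = x^4

Step 2 — compute geometric multiplicities via the rank-nullity identity g(λ) = n − rank(A − λI):
  rank(A − (0)·I) = 2, so dim ker(A − (0)·I) = n − 2 = 2

Summary:
  λ = 0: algebraic multiplicity = 4, geometric multiplicity = 2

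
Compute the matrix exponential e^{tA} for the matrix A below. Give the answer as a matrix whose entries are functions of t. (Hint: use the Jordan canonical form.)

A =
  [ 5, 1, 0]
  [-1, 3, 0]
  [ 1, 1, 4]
e^{tA} =
  [t*exp(4*t) + exp(4*t), t*exp(4*t), 0]
  [-t*exp(4*t), -t*exp(4*t) + exp(4*t), 0]
  [t*exp(4*t), t*exp(4*t), exp(4*t)]

Strategy: write A = P · J · P⁻¹ where J is a Jordan canonical form, so e^{tA} = P · e^{tJ} · P⁻¹, and e^{tJ} can be computed block-by-block.

A has Jordan form
J =
  [4, 1, 0]
  [0, 4, 0]
  [0, 0, 4]
(up to reordering of blocks).

Per-block formulas:
  For a 2×2 Jordan block J_2(4): exp(t · J_2(4)) = e^(4t)·(I + t·N), where N is the 2×2 nilpotent shift.
  For a 1×1 block at λ = 4: exp(t · [4]) = [e^(4t)].

After assembling e^{tJ} and conjugating by P, we get:

e^{tA} =
  [t*exp(4*t) + exp(4*t), t*exp(4*t), 0]
  [-t*exp(4*t), -t*exp(4*t) + exp(4*t), 0]
  [t*exp(4*t), t*exp(4*t), exp(4*t)]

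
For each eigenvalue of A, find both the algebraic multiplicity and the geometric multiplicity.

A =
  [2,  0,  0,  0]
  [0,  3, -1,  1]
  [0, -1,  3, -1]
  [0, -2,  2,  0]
λ = 2: alg = 4, geom = 3

Step 1 — factor the characteristic polynomial to read off the algebraic multiplicities:
  χ_A(x) = (x - 2)^4

Step 2 — compute geometric multiplicities via the rank-nullity identity g(λ) = n − rank(A − λI):
  rank(A − (2)·I) = 1, so dim ker(A − (2)·I) = n − 1 = 3

Summary:
  λ = 2: algebraic multiplicity = 4, geometric multiplicity = 3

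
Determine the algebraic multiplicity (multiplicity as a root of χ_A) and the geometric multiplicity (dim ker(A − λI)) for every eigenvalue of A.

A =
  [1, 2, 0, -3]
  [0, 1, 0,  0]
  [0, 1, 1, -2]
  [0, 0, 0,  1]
λ = 1: alg = 4, geom = 2

Step 1 — factor the characteristic polynomial to read off the algebraic multiplicities:
  χ_A(x) = (x - 1)^4

Step 2 — compute geometric multiplicities via the rank-nullity identity g(λ) = n − rank(A − λI):
  rank(A − (1)·I) = 2, so dim ker(A − (1)·I) = n − 2 = 2

Summary:
  λ = 1: algebraic multiplicity = 4, geometric multiplicity = 2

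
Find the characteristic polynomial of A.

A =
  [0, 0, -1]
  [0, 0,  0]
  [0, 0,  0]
x^3

Expanding det(x·I − A) (e.g. by cofactor expansion or by noting that A is similar to its Jordan form J, which has the same characteristic polynomial as A) gives
  χ_A(x) = x^3
which factors as x^3. The eigenvalues (with algebraic multiplicities) are λ = 0 with multiplicity 3.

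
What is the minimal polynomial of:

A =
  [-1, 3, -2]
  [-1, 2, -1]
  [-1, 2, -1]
x^3

The characteristic polynomial is χ_A(x) = x^3, so the eigenvalues are known. The minimal polynomial is
  m_A(x) = Π_λ (x − λ)^{k_λ}
where k_λ is the size of the *largest* Jordan block for λ (equivalently, the smallest k with (A − λI)^k v = 0 for every generalised eigenvector v of λ).

  λ = 0: largest Jordan block has size 3, contributing (x − 0)^3

So m_A(x) = x^3 = x^3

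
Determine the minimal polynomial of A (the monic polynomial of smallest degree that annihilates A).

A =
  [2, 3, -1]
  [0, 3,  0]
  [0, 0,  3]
x^2 - 5*x + 6

The characteristic polynomial is χ_A(x) = (x - 3)^2*(x - 2), so the eigenvalues are known. The minimal polynomial is
  m_A(x) = Π_λ (x − λ)^{k_λ}
where k_λ is the size of the *largest* Jordan block for λ (equivalently, the smallest k with (A − λI)^k v = 0 for every generalised eigenvector v of λ).

  λ = 2: largest Jordan block has size 1, contributing (x − 2)
  λ = 3: largest Jordan block has size 1, contributing (x − 3)

So m_A(x) = (x - 3)*(x - 2) = x^2 - 5*x + 6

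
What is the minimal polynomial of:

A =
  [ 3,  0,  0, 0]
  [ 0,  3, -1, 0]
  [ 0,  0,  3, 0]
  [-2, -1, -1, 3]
x^3 - 9*x^2 + 27*x - 27

The characteristic polynomial is χ_A(x) = (x - 3)^4, so the eigenvalues are known. The minimal polynomial is
  m_A(x) = Π_λ (x − λ)^{k_λ}
where k_λ is the size of the *largest* Jordan block for λ (equivalently, the smallest k with (A − λI)^k v = 0 for every generalised eigenvector v of λ).

  λ = 3: largest Jordan block has size 3, contributing (x − 3)^3

So m_A(x) = (x - 3)^3 = x^3 - 9*x^2 + 27*x - 27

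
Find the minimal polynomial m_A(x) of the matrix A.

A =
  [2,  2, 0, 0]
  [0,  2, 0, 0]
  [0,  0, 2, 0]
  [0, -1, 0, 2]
x^2 - 4*x + 4

The characteristic polynomial is χ_A(x) = (x - 2)^4, so the eigenvalues are known. The minimal polynomial is
  m_A(x) = Π_λ (x − λ)^{k_λ}
where k_λ is the size of the *largest* Jordan block for λ (equivalently, the smallest k with (A − λI)^k v = 0 for every generalised eigenvector v of λ).

  λ = 2: largest Jordan block has size 2, contributing (x − 2)^2

So m_A(x) = (x - 2)^2 = x^2 - 4*x + 4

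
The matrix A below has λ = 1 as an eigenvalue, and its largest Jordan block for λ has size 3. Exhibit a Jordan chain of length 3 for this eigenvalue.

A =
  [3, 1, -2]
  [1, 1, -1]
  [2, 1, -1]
A Jordan chain for λ = 1 of length 3:
v_1 = (1, 0, 1)ᵀ
v_2 = (2, 1, 2)ᵀ
v_3 = (1, 0, 0)ᵀ

Let N = A − (1)·I. We want v_3 with N^3 v_3 = 0 but N^2 v_3 ≠ 0; then v_{j-1} := N · v_j for j = 3, …, 2.

Pick v_3 = (1, 0, 0)ᵀ.
Then v_2 = N · v_3 = (2, 1, 2)ᵀ.
Then v_1 = N · v_2 = (1, 0, 1)ᵀ.

Sanity check: (A − (1)·I) v_1 = (0, 0, 0)ᵀ = 0. ✓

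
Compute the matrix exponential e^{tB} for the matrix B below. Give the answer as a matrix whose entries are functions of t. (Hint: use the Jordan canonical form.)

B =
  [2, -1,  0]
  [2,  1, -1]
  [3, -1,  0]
e^{tB} =
  [-t^2*exp(t)/2 + t*exp(t) + exp(t), -t^2*exp(t)/2 - t*exp(t), t^2*exp(t)/2]
  [-t^2*exp(t)/2 + 2*t*exp(t), -t^2*exp(t)/2 + exp(t), t^2*exp(t)/2 - t*exp(t)]
  [-t^2*exp(t) + 3*t*exp(t), -t^2*exp(t) - t*exp(t), t^2*exp(t) - t*exp(t) + exp(t)]

Strategy: write B = P · J · P⁻¹ where J is a Jordan canonical form, so e^{tB} = P · e^{tJ} · P⁻¹, and e^{tJ} can be computed block-by-block.

B has Jordan form
J =
  [1, 1, 0]
  [0, 1, 1]
  [0, 0, 1]
(up to reordering of blocks).

Per-block formulas:
  For a 3×3 Jordan block J_3(1): exp(t · J_3(1)) = e^(1t)·(I + t·N + (t^2/2)·N^2), where N is the 3×3 nilpotent shift.

After assembling e^{tJ} and conjugating by P, we get:

e^{tB} =
  [-t^2*exp(t)/2 + t*exp(t) + exp(t), -t^2*exp(t)/2 - t*exp(t), t^2*exp(t)/2]
  [-t^2*exp(t)/2 + 2*t*exp(t), -t^2*exp(t)/2 + exp(t), t^2*exp(t)/2 - t*exp(t)]
  [-t^2*exp(t) + 3*t*exp(t), -t^2*exp(t) - t*exp(t), t^2*exp(t) - t*exp(t) + exp(t)]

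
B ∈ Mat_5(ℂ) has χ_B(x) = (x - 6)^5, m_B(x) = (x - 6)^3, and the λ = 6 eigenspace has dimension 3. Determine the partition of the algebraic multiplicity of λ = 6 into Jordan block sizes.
Block sizes for λ = 6: [3, 1, 1]

Step 1 — from the characteristic polynomial, algebraic multiplicity of λ = 6 is 5. From dim ker(B − (6)·I) = 3, there are exactly 3 Jordan blocks for λ = 6.
Step 2 — from the minimal polynomial, the factor (x − 6)^3 tells us the largest block for λ = 6 has size 3.
Step 3 — with total size 5, 3 blocks, and largest block 3, the block sizes (in nonincreasing order) are [3, 1, 1].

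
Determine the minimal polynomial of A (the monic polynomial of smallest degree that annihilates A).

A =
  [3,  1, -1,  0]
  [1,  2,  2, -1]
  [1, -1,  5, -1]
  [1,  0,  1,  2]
x^2 - 6*x + 9

The characteristic polynomial is χ_A(x) = (x - 3)^4, so the eigenvalues are known. The minimal polynomial is
  m_A(x) = Π_λ (x − λ)^{k_λ}
where k_λ is the size of the *largest* Jordan block for λ (equivalently, the smallest k with (A − λI)^k v = 0 for every generalised eigenvector v of λ).

  λ = 3: largest Jordan block has size 2, contributing (x − 3)^2

So m_A(x) = (x - 3)^2 = x^2 - 6*x + 9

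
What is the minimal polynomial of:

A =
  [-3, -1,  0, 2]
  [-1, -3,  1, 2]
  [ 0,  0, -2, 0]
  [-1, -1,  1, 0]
x^3 + 6*x^2 + 12*x + 8

The characteristic polynomial is χ_A(x) = (x + 2)^4, so the eigenvalues are known. The minimal polynomial is
  m_A(x) = Π_λ (x − λ)^{k_λ}
where k_λ is the size of the *largest* Jordan block for λ (equivalently, the smallest k with (A − λI)^k v = 0 for every generalised eigenvector v of λ).

  λ = -2: largest Jordan block has size 3, contributing (x + 2)^3

So m_A(x) = (x + 2)^3 = x^3 + 6*x^2 + 12*x + 8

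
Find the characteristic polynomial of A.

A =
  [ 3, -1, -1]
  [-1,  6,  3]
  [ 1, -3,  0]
x^3 - 9*x^2 + 27*x - 27

Expanding det(x·I − A) (e.g. by cofactor expansion or by noting that A is similar to its Jordan form J, which has the same characteristic polynomial as A) gives
  χ_A(x) = x^3 - 9*x^2 + 27*x - 27
which factors as (x - 3)^3. The eigenvalues (with algebraic multiplicities) are λ = 3 with multiplicity 3.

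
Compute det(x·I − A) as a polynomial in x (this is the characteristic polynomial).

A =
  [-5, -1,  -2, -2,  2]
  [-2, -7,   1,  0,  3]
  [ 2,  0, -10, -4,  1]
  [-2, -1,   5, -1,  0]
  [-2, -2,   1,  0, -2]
x^5 + 25*x^4 + 250*x^3 + 1250*x^2 + 3125*x + 3125

Expanding det(x·I − A) (e.g. by cofactor expansion or by noting that A is similar to its Jordan form J, which has the same characteristic polynomial as A) gives
  χ_A(x) = x^5 + 25*x^4 + 250*x^3 + 1250*x^2 + 3125*x + 3125
which factors as (x + 5)^5. The eigenvalues (with algebraic multiplicities) are λ = -5 with multiplicity 5.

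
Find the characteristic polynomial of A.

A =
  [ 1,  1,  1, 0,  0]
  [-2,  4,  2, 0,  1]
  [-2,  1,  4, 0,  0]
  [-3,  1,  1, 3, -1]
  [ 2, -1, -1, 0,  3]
x^5 - 15*x^4 + 90*x^3 - 270*x^2 + 405*x - 243

Expanding det(x·I − A) (e.g. by cofactor expansion or by noting that A is similar to its Jordan form J, which has the same characteristic polynomial as A) gives
  χ_A(x) = x^5 - 15*x^4 + 90*x^3 - 270*x^2 + 405*x - 243
which factors as (x - 3)^5. The eigenvalues (with algebraic multiplicities) are λ = 3 with multiplicity 5.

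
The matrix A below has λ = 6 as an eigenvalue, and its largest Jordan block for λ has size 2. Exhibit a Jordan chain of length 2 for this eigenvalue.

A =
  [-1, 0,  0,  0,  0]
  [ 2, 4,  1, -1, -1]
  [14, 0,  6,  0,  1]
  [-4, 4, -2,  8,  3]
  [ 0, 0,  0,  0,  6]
A Jordan chain for λ = 6 of length 2:
v_1 = (0, -2, 0, 4, 0)ᵀ
v_2 = (0, 1, 0, 0, 0)ᵀ

Let N = A − (6)·I. We want v_2 with N^2 v_2 = 0 but N^1 v_2 ≠ 0; then v_{j-1} := N · v_j for j = 2, …, 2.

Pick v_2 = (0, 1, 0, 0, 0)ᵀ.
Then v_1 = N · v_2 = (0, -2, 0, 4, 0)ᵀ.

Sanity check: (A − (6)·I) v_1 = (0, 0, 0, 0, 0)ᵀ = 0. ✓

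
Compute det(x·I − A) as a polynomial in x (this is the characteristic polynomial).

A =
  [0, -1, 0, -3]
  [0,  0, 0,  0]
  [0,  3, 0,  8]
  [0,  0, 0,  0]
x^4

Expanding det(x·I − A) (e.g. by cofactor expansion or by noting that A is similar to its Jordan form J, which has the same characteristic polynomial as A) gives
  χ_A(x) = x^4
which factors as x^4. The eigenvalues (with algebraic multiplicities) are λ = 0 with multiplicity 4.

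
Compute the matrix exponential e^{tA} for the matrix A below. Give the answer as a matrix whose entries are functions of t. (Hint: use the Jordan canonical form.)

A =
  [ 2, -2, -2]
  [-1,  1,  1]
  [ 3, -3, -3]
e^{tA} =
  [2*t + 1, -2*t, -2*t]
  [-t, t + 1, t]
  [3*t, -3*t, 1 - 3*t]

Strategy: write A = P · J · P⁻¹ where J is a Jordan canonical form, so e^{tA} = P · e^{tJ} · P⁻¹, and e^{tJ} can be computed block-by-block.

A has Jordan form
J =
  [0, 1, 0]
  [0, 0, 0]
  [0, 0, 0]
(up to reordering of blocks).

Per-block formulas:
  For a 1×1 block at λ = 0: exp(t · [0]) = [e^(0t)].
  For a 2×2 Jordan block J_2(0): exp(t · J_2(0)) = e^(0t)·(I + t·N), where N is the 2×2 nilpotent shift.

After assembling e^{tJ} and conjugating by P, we get:

e^{tA} =
  [2*t + 1, -2*t, -2*t]
  [-t, t + 1, t]
  [3*t, -3*t, 1 - 3*t]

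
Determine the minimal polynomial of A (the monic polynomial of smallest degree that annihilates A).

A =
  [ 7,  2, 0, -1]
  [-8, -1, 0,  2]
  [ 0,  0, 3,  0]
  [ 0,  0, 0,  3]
x^2 - 6*x + 9

The characteristic polynomial is χ_A(x) = (x - 3)^4, so the eigenvalues are known. The minimal polynomial is
  m_A(x) = Π_λ (x − λ)^{k_λ}
where k_λ is the size of the *largest* Jordan block for λ (equivalently, the smallest k with (A − λI)^k v = 0 for every generalised eigenvector v of λ).

  λ = 3: largest Jordan block has size 2, contributing (x − 3)^2

So m_A(x) = (x - 3)^2 = x^2 - 6*x + 9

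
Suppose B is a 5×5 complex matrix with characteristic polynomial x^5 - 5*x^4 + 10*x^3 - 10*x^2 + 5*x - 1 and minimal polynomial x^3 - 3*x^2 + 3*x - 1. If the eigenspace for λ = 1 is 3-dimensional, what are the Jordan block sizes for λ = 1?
Block sizes for λ = 1: [3, 1, 1]

Step 1 — from the characteristic polynomial, algebraic multiplicity of λ = 1 is 5. From dim ker(B − (1)·I) = 3, there are exactly 3 Jordan blocks for λ = 1.
Step 2 — from the minimal polynomial, the factor (x − 1)^3 tells us the largest block for λ = 1 has size 3.
Step 3 — with total size 5, 3 blocks, and largest block 3, the block sizes (in nonincreasing order) are [3, 1, 1].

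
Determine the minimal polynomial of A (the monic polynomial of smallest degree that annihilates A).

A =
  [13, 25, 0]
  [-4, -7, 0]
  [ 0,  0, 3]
x^2 - 6*x + 9

The characteristic polynomial is χ_A(x) = (x - 3)^3, so the eigenvalues are known. The minimal polynomial is
  m_A(x) = Π_λ (x − λ)^{k_λ}
where k_λ is the size of the *largest* Jordan block for λ (equivalently, the smallest k with (A − λI)^k v = 0 for every generalised eigenvector v of λ).

  λ = 3: largest Jordan block has size 2, contributing (x − 3)^2

So m_A(x) = (x - 3)^2 = x^2 - 6*x + 9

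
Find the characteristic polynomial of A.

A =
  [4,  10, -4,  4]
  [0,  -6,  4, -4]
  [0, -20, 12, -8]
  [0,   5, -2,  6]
x^4 - 16*x^3 + 96*x^2 - 256*x + 256

Expanding det(x·I − A) (e.g. by cofactor expansion or by noting that A is similar to its Jordan form J, which has the same characteristic polynomial as A) gives
  χ_A(x) = x^4 - 16*x^3 + 96*x^2 - 256*x + 256
which factors as (x - 4)^4. The eigenvalues (with algebraic multiplicities) are λ = 4 with multiplicity 4.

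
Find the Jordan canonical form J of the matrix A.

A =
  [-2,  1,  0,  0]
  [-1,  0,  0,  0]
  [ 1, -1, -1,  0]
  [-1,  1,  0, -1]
J_2(-1) ⊕ J_1(-1) ⊕ J_1(-1)

The characteristic polynomial is
  det(x·I − A) = x^4 + 4*x^3 + 6*x^2 + 4*x + 1 = (x + 1)^4

Eigenvalues and multiplicities (the geometric multiplicity of λ is n − rank(A − λI), which equals the number of Jordan blocks for λ):
  λ = -1: algebraic multiplicity = 4, geometric multiplicity = 3

Determining the block sizes for each eigenvalue:
  λ = -1: 3 blocks summing to 4 forces exactly one block of size 2 and the rest size 1 → block sizes [2, 1, 1]

Assembling the blocks gives a Jordan form
J =
  [-1,  1,  0,  0]
  [ 0, -1,  0,  0]
  [ 0,  0, -1,  0]
  [ 0,  0,  0, -1]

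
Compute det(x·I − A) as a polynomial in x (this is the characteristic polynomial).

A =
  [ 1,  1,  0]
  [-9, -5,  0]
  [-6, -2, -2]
x^3 + 6*x^2 + 12*x + 8

Expanding det(x·I − A) (e.g. by cofactor expansion or by noting that A is similar to its Jordan form J, which has the same characteristic polynomial as A) gives
  χ_A(x) = x^3 + 6*x^2 + 12*x + 8
which factors as (x + 2)^3. The eigenvalues (with algebraic multiplicities) are λ = -2 with multiplicity 3.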